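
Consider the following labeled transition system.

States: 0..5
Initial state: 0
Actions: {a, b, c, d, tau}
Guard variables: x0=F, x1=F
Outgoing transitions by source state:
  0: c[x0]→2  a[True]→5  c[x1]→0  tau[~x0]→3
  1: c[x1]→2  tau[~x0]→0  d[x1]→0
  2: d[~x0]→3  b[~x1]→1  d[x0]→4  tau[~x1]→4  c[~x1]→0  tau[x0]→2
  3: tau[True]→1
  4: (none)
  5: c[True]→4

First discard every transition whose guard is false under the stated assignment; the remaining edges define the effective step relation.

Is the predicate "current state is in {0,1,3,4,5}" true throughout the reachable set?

Safe = {0,1,3,4,5}
Reach set: {0,1,3,4,5}
  0: safe
  1: safe
  3: safe
  4: safe
  5: safe

Answer: INVARIANT HOLDS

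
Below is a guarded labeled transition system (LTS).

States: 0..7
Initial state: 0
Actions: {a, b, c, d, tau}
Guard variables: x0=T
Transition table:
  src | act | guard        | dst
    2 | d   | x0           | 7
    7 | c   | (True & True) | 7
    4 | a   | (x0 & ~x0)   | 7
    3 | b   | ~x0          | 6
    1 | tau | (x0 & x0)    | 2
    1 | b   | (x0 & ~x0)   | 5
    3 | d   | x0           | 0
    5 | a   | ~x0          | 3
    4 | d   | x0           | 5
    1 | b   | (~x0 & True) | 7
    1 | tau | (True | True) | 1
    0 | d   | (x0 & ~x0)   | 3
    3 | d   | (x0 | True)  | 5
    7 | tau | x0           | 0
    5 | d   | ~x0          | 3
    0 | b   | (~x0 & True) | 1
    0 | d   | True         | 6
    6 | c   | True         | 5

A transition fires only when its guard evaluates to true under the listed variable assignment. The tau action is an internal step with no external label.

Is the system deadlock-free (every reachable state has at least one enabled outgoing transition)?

R = {0,5,6}
  0: d→6  [1 out]
  5: ∅  [no exit]
  6: c→5  [1 out]
witness 5: d·c

Answer: DEADLOCK at state 5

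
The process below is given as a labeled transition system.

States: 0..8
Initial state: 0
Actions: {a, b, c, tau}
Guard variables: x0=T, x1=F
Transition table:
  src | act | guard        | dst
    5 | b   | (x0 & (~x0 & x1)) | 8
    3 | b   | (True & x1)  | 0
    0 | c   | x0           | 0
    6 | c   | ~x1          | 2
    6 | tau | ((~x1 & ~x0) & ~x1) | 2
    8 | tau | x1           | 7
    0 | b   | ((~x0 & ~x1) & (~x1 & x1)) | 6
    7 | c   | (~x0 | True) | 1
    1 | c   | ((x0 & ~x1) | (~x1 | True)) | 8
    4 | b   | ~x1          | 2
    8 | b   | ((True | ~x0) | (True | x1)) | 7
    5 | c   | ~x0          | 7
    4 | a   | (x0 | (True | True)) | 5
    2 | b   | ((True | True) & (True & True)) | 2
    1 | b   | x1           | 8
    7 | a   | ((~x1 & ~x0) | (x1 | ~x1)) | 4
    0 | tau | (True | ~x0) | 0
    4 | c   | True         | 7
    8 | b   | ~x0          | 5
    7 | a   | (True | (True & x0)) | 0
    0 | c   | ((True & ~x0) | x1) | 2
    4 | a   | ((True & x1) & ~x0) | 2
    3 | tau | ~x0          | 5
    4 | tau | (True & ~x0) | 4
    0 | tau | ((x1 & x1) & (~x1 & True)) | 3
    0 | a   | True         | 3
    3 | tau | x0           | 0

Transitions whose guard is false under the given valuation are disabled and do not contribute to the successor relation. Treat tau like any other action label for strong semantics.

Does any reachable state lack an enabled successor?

Answer: DEADLOCK-FREE

Analysis:
Reach set: {0,3}
  0: a→3  c→0  tau→0  [deg 3]
  3: tau→0  [deg 1]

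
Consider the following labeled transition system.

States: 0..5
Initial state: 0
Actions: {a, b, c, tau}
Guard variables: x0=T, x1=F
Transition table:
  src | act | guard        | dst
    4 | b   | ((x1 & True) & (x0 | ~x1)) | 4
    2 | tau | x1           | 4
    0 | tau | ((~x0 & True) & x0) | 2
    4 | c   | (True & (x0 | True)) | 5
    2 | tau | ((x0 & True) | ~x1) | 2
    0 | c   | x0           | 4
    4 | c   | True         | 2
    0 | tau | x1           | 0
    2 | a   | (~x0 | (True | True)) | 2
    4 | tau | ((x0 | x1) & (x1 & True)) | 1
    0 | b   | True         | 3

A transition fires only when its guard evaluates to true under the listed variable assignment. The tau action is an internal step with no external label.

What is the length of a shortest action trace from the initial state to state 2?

Layered search for 2:
  Layer 0: {0}
  Layer 1: {3,4}
  Layer 2: {2,5}
2 enters at depth 2; path c·c

Answer: 2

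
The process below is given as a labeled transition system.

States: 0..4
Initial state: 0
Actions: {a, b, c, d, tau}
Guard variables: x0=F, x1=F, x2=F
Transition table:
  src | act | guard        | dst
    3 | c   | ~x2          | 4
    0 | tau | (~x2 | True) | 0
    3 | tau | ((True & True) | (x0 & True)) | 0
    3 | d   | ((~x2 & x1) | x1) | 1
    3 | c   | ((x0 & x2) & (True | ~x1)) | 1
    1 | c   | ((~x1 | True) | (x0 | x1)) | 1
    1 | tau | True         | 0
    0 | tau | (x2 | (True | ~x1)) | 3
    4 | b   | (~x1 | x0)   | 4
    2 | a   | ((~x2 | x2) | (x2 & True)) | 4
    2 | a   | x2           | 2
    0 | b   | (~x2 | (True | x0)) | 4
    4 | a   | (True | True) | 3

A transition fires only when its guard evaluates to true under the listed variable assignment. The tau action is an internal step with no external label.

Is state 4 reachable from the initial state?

10 transition(s) survive guard evaluation.
Layer 0: {0}
Layer 1: {3,4}  now seen {0,3,4}
Reach set: {0,3,4}
Path to 4: b

Answer: REACHABLE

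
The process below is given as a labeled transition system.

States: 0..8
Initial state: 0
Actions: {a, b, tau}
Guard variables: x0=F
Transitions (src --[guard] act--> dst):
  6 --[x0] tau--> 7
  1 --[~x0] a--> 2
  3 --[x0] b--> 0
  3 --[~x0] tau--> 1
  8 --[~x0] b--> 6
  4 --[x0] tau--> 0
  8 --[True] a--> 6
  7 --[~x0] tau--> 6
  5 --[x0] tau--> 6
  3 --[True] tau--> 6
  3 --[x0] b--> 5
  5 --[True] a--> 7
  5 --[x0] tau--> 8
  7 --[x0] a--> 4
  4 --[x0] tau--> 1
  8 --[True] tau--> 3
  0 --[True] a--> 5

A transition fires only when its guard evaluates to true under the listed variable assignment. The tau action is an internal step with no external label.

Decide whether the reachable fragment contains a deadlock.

Reachable = {0,5,6,7}
  0: a→5  [1 out]
  5: a→7  [1 out]
  6: ∅  [deadlock]
  7: tau→6  [1 out]
Path to 6: a·a·tau

Answer: DEADLOCK at state 6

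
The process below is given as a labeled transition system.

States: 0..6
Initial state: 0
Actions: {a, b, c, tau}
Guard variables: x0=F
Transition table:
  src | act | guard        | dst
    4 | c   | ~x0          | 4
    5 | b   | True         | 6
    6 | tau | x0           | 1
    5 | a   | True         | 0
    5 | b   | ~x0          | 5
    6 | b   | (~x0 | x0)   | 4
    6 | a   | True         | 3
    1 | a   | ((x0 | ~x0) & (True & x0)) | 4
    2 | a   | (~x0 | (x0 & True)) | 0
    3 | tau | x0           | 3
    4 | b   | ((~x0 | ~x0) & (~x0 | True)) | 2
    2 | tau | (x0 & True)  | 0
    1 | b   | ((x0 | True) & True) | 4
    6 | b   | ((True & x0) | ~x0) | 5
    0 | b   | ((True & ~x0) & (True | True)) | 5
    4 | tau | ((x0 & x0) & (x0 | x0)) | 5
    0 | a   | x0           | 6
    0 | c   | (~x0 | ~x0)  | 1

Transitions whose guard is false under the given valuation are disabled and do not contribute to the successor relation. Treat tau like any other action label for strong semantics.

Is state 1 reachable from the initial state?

12 transition(s) survive guard evaluation.
L0 = {0}
L1 = {1,5}  cumulative {0,1,5}
L2 = {4,6}  cumulative {0,1,4,5,6}
L3 = {2,3}  cumulative {0,1,2,3,4,5,6}
Reach set: {0,1,2,3,4,5,6}
Path to 1: c

Answer: REACHABLE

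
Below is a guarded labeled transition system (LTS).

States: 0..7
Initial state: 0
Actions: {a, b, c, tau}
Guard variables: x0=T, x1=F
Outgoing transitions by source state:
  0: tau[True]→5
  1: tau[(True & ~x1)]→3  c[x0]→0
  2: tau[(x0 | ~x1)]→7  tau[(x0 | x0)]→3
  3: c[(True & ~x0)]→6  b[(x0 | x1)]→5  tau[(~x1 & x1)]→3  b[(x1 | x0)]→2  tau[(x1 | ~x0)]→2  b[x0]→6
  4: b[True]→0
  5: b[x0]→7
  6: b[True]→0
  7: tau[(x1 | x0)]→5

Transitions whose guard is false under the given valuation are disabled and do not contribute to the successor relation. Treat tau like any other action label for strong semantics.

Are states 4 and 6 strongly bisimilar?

Bisimulation quotient by refinement:
  round 0: {{0,1,2,3,4,5,6,7}}
  round 1: {{0,2,7},{1},{3,4,5,6}}
  round 2: {{0,7},{1},{2},{3},{4,5,6}}
stable after 3 split(s): 5 block(s)
[4]={4,5,6}  [6]={4,5,6}

Answer: BISIMILAR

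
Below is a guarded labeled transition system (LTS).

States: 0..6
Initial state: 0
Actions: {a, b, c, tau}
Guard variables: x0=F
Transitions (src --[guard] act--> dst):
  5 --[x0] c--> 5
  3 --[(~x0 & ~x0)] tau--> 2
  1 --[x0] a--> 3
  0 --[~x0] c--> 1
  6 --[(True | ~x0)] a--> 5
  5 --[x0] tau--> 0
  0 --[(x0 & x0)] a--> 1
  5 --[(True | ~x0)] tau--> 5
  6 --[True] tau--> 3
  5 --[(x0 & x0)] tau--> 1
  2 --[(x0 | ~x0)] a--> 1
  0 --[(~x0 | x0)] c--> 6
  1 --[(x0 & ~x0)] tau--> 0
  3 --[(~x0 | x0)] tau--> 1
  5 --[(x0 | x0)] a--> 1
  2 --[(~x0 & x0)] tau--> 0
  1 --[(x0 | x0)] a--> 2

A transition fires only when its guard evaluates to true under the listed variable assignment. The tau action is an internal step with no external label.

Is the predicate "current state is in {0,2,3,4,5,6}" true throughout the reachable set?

Safe = {0,2,3,4,5,6}
R = {0,1,2,3,5,6}
  0: ok
  1: ✗ unsafe
  2: ok
  3: ok
  5: ok
  6: ok
counterexample path to 1: c

Answer: INVARIANT VIOLATED at state 1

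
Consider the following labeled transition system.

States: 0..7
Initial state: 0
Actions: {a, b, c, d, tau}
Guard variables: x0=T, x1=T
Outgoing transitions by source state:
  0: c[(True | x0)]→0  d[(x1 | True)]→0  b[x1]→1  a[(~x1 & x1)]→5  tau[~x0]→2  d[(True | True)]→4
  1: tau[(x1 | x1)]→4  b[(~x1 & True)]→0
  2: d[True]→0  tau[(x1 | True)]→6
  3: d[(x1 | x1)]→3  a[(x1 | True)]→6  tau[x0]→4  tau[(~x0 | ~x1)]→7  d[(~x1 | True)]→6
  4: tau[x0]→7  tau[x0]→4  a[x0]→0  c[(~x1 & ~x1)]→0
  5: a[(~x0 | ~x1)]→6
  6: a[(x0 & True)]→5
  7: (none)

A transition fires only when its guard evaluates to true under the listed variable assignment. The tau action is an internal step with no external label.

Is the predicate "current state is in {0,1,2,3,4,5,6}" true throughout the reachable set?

Allowed set {0,1,2,3,4,5,6}
R = {0,1,4,7}
  0: ok
  1: ok
  4: ok
  7: outside
witness against invariant: d·tau → 7

Answer: INVARIANT VIOLATED at state 7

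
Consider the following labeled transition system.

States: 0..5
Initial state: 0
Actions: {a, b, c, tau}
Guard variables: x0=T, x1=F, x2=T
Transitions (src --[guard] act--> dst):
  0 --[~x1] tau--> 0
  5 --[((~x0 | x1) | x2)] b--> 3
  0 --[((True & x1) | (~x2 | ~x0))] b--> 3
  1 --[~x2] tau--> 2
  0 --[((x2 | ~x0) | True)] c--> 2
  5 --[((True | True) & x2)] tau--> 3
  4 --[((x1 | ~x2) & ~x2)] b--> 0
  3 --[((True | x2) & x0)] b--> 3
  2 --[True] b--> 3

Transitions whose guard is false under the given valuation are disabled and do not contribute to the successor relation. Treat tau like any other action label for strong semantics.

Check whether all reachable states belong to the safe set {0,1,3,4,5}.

Answer: INVARIANT VIOLATED at state 2

Working:
Inv-set: {0,1,3,4,5}
Reach set: {0,2,3}
  0: ✓
  2: outside
  3: ✓
reach 2 via c — violates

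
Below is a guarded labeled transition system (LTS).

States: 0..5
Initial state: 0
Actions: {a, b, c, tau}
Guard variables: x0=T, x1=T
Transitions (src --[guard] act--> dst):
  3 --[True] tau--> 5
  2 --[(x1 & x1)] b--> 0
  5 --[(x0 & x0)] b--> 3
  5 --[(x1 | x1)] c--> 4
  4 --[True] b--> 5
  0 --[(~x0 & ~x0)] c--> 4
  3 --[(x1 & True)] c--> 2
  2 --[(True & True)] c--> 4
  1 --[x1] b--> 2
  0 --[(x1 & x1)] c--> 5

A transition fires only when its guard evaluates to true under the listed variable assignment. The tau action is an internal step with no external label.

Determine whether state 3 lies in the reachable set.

Guard filter leaves 9 enabled edge(s).
Layer 0: {0}
Layer 1: {5}  now seen {0,5}
Layer 2: {3,4}  now seen {0,3,4,5}
Layer 3: {2}  now seen {0,2,3,4,5}
Reach set: {0,2,3,4,5}
Path to 3: c·b

Answer: REACHABLE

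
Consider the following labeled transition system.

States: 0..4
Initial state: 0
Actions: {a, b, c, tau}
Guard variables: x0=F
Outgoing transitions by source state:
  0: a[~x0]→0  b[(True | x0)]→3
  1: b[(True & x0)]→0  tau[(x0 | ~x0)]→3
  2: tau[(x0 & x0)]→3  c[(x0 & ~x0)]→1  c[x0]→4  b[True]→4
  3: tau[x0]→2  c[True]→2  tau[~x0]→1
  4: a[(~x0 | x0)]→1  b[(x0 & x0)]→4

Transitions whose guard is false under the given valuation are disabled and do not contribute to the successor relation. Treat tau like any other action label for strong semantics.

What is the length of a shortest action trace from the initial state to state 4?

Answer: 3

Trace:
Breadth-first toward 4:
  Layer 0: {0}
  Layer 1: {3}
  Layer 2: {1,2}
  Layer 3: {4}
depth(4)=3, e.g. b·c·b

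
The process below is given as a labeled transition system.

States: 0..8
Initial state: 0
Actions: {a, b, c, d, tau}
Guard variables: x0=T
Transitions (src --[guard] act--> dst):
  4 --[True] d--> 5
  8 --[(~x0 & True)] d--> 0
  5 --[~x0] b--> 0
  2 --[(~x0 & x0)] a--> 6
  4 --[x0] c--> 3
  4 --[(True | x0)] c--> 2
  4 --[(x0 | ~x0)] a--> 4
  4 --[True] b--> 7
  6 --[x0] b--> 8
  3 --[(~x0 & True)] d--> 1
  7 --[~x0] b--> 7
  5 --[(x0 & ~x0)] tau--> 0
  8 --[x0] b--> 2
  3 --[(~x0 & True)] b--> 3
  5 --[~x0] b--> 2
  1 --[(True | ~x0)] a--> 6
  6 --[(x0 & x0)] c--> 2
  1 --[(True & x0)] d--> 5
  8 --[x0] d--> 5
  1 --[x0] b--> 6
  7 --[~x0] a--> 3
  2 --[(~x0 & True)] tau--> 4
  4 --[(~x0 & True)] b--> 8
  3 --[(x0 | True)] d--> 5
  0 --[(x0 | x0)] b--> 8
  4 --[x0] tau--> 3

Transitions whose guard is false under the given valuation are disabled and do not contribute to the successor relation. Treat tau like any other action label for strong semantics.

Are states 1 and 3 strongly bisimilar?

Answer: NOT BISIMILAR

Trace:
Bisimulation quotient by refinement:
  π0 = {{0,1,2,3,4,5,6,7,8}}
  π1 = {{0},{1},{2,5,7},{3},{4},{6},{8}}
7 equivalence class(es) (converged in 2)
1∈{1}, 3∈{3}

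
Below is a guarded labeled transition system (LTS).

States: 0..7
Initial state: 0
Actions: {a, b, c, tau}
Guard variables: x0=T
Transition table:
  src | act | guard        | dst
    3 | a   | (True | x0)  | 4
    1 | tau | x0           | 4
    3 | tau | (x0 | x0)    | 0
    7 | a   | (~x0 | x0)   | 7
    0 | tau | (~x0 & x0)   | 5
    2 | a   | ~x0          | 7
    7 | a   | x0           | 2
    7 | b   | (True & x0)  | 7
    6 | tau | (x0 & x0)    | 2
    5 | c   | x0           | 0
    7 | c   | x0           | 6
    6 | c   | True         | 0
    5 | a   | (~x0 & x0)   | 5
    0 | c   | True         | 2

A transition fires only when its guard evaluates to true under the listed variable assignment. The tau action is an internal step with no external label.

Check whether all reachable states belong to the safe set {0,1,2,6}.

Inv-set: {0,1,2,6}
R = {0,2}
  0: safe
  2: safe

Answer: INVARIANT HOLDS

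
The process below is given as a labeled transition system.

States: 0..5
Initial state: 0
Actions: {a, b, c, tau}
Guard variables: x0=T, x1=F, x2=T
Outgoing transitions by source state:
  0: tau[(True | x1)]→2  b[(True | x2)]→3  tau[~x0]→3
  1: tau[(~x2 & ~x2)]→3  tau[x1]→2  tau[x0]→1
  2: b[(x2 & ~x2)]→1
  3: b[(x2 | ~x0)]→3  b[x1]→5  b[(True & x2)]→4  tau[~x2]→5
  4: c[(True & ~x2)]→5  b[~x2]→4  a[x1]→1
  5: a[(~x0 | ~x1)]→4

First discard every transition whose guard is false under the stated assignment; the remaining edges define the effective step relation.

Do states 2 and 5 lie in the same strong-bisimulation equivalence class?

Compute ~ classes (split until stable):
  round 0: {{0,1,2,3,4,5}}
  round 1: {{0},{1},{2,4},{3},{5}}
5 equivalence class(es) (converged in 2)
2∈{2,4}, 5∈{5}

Answer: NOT BISIMILAR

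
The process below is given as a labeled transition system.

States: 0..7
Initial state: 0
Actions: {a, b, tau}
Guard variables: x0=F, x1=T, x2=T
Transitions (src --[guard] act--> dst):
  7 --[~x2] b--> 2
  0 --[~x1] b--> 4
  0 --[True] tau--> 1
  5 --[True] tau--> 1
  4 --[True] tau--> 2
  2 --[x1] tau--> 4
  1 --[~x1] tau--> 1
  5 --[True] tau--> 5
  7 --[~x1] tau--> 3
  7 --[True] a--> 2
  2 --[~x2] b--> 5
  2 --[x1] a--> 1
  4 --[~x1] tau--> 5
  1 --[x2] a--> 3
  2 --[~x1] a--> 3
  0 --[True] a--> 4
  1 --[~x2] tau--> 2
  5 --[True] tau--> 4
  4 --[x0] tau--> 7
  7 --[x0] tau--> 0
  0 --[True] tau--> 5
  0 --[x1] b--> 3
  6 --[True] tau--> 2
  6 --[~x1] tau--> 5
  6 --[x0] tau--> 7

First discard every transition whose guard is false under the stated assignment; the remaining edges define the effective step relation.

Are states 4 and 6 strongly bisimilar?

Answer: BISIMILAR

Analysis:
Compute ~ classes (split until stable):
  P[0] = {{0,1,2,3,4,5,6,7}}
  P[1] = {{0},{1,7},{2},{3},{4,5,6}}
  P[2] = {{0},{1},{2},{3},{4,6},{5},{7}}
Fixed point at round 3; 7 class(es).
[4]={4,6}  [6]={4,6}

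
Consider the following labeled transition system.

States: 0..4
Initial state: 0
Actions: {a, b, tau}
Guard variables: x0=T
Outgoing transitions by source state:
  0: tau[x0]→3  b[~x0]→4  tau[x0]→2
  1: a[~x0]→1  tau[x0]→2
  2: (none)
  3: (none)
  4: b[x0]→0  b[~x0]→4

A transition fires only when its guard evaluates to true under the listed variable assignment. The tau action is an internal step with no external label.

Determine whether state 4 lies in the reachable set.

Answer: UNREACHABLE

Working:
After dropping false guards: 4 live edges.
L0 = {0}
L1 = {2,3}  cumulative {0,2,3}
Reach set: {0,2,3}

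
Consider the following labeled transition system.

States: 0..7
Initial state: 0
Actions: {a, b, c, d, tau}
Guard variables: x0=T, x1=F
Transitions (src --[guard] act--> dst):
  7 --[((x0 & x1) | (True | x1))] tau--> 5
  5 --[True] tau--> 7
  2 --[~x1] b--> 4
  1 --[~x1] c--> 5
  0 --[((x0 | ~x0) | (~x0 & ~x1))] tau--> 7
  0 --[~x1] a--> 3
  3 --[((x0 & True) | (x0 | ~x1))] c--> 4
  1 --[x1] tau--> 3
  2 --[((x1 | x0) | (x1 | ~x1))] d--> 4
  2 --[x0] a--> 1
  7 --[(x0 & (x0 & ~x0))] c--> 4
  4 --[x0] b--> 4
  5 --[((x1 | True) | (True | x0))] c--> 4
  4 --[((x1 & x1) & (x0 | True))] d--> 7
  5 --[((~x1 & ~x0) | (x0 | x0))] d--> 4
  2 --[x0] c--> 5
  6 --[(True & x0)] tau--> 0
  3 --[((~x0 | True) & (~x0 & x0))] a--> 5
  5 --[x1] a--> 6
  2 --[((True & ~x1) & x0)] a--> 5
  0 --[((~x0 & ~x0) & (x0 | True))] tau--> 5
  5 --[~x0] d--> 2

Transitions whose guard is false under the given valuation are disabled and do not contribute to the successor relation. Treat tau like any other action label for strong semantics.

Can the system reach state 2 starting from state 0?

Answer: UNREACHABLE

Working:
15 transition(s) survive guard evaluation.
Layer 0: {0}
Layer 1: {3,7}  total {0,3,7}
Layer 2: {4,5}  total {0,3,4,5,7}
R = {0,3,4,5,7}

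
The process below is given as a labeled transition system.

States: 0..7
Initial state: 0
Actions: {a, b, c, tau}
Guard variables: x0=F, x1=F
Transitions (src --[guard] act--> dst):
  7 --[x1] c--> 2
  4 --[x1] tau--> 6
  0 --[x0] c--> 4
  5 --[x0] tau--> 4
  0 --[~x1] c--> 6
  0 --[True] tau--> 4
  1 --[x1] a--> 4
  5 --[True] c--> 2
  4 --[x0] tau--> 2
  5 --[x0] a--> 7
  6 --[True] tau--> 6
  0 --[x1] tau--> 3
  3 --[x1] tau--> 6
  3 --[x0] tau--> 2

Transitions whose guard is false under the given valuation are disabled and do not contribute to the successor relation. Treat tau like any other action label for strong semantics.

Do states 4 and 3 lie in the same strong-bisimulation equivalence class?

Answer: BISIMILAR

Trace:
Refine partition for ~:
  round 0: {{0,1,2,3,4,5,6,7}}
  round 1: {{0},{1,2,3,4,7},{5},{6}}
stable after 2 split(s): 4 block(s)
[4]={1,2,3,4,7}  [3]={1,2,3,4,7}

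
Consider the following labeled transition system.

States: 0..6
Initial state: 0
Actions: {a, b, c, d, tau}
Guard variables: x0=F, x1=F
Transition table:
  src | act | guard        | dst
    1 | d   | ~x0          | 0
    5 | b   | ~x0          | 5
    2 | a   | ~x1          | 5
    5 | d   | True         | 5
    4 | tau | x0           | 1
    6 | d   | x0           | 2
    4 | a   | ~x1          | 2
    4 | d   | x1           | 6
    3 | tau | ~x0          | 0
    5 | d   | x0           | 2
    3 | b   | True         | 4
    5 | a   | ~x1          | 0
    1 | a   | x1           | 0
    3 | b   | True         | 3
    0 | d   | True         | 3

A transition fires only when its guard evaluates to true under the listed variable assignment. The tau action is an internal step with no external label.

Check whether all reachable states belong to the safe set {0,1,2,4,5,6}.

Allowed set {0,1,2,4,5,6}
R = {0,2,3,4,5}
  0: ✓
  2: ✓
  3: ✗ unsafe
  4: ✓
  5: ✓
counterexample path to 3: d

Answer: INVARIANT VIOLATED at state 3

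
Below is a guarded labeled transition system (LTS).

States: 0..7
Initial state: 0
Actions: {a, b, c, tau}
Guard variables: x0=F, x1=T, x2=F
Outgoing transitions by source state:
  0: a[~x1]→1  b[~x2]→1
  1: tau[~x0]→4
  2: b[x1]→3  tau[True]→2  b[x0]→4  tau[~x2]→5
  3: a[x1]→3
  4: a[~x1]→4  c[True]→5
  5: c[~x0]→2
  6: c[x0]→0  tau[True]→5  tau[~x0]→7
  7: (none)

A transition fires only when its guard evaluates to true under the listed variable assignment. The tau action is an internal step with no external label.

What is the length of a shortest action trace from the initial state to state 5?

Answer: 3

Analysis:
BFS to 5:
  Layer 0: {0}
  Layer 1: {1}
  Layer 2: {4}
  Layer 3: {5}
5 enters at depth 3; path b·tau·c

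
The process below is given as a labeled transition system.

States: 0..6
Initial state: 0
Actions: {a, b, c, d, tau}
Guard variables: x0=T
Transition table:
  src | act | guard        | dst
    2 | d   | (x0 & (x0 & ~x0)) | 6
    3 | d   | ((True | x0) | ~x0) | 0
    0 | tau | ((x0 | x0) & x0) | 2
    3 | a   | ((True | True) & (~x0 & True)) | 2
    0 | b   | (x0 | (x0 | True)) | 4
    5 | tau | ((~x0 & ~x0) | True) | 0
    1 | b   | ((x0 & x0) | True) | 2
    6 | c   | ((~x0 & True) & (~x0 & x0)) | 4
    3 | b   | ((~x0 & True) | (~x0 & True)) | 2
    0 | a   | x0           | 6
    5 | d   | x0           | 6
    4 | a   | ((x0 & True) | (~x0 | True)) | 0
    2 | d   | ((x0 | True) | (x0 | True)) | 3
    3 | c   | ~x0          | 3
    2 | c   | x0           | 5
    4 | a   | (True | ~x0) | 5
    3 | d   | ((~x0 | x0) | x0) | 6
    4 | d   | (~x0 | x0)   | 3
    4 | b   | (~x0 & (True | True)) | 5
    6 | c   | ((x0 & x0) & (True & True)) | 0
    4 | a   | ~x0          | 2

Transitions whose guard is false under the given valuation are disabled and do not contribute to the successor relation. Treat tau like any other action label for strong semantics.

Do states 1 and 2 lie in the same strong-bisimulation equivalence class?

Bisimulation quotient by refinement:
  round 0: {{0,1,2,3,4,5,6}}
  round 1: {{0},{1},{2},{3},{4},{5},{6}}
7 equivalence class(es) (converged in 2)
1∈{1}, 2∈{2}

Answer: NOT BISIMILAR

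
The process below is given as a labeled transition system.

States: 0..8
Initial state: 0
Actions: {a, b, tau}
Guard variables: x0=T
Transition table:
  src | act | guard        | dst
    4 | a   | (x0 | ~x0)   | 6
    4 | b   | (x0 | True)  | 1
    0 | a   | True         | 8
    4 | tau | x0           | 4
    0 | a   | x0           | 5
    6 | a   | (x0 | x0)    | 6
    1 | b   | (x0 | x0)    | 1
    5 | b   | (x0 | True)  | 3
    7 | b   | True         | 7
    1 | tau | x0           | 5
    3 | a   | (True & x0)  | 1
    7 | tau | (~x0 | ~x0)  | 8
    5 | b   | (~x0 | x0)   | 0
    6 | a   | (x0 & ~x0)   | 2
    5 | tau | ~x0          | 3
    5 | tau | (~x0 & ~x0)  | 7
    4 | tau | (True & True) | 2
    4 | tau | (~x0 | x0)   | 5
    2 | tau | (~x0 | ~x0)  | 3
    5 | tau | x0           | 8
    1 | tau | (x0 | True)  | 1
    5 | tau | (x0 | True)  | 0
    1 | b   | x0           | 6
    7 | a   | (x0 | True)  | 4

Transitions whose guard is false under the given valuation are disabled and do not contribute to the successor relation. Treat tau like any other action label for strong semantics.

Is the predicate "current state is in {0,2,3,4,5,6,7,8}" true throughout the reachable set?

Allowed set {0,2,3,4,5,6,7,8}
Reach set: {0,1,3,5,6,8}
  0: safe
  1: VIOLATES
  3: safe
  5: safe
  6: safe
  8: safe
witness against invariant: a·b·a → 1

Answer: INVARIANT VIOLATED at state 1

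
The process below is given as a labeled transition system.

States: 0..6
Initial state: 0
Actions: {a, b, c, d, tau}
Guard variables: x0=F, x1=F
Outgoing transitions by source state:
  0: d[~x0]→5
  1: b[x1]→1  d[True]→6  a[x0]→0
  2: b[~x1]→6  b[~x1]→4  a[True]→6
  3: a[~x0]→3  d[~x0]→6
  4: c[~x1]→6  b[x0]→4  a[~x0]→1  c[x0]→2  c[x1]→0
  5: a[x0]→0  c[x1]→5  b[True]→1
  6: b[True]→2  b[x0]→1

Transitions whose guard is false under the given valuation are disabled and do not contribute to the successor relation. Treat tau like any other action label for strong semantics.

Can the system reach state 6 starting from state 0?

Answer: REACHABLE

Trace:
Guard filter leaves 11 enabled edge(s).
Layer 0: {0}
Layer 1: {5}  total {0,5}
Layer 2: {1}  total {0,1,5}
Layer 3: {6}  total {0,1,5,6}
Layer 4: {2}  total {0,1,2,5,6}
Layer 5: {4}  total {0,1,2,4,5,6}
R = {0,1,2,4,5,6}
witness 6: d·b·d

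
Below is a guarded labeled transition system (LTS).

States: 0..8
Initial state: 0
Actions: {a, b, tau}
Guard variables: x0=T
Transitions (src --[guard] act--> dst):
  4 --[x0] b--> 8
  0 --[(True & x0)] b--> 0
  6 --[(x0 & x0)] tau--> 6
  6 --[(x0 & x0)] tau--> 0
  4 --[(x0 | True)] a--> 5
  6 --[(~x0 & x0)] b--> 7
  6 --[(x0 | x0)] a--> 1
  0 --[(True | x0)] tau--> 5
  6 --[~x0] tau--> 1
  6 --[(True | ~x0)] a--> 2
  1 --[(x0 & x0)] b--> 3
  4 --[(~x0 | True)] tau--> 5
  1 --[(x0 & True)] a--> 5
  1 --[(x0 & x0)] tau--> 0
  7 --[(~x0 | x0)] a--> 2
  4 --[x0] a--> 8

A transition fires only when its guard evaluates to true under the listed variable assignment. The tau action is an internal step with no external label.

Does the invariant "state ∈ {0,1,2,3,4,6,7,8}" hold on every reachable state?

Answer: INVARIANT VIOLATED at state 5

Working:
Safe = {0,1,2,3,4,6,7,8}
Reach set: {0,5}
  0: ok
  5: VIOLATES
reach 5 via tau — violates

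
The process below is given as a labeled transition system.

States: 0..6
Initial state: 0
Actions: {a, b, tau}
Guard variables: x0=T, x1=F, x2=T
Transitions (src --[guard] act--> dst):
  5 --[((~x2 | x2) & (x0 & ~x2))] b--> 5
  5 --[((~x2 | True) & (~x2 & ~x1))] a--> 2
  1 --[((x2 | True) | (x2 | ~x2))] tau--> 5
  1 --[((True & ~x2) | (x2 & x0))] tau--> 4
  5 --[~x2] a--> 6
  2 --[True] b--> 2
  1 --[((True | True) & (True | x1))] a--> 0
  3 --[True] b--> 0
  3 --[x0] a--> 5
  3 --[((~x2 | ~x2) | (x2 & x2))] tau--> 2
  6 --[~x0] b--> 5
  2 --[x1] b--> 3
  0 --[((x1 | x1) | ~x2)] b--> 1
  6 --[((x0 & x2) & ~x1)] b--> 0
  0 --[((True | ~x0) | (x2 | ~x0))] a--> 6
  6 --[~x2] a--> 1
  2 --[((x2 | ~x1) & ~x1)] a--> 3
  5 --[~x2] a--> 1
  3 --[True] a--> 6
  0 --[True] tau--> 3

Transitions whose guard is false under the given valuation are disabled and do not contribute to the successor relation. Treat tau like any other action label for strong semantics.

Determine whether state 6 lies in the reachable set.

Guard filter leaves 12 enabled edge(s).
depth 0: {0}
depth 1: {3,6}  total {0,3,6}
depth 2: {2,5}  total {0,2,3,5,6}
R = {0,2,3,5,6}
trace reaching 6: a

Answer: REACHABLE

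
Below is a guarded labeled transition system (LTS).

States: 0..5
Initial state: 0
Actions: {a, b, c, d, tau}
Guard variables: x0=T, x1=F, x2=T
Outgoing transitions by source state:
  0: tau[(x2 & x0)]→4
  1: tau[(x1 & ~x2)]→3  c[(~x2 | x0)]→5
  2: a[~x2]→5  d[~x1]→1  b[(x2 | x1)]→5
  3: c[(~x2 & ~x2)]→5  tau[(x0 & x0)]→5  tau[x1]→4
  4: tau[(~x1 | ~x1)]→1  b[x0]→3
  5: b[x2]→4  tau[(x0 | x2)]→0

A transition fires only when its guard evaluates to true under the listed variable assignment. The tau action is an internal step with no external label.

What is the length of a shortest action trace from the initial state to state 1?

BFS to 1:
  Layer 0: {0}
  Layer 1: {4}
  Layer 2: {1,3}
depth(1)=2, e.g. tau·tau

Answer: 2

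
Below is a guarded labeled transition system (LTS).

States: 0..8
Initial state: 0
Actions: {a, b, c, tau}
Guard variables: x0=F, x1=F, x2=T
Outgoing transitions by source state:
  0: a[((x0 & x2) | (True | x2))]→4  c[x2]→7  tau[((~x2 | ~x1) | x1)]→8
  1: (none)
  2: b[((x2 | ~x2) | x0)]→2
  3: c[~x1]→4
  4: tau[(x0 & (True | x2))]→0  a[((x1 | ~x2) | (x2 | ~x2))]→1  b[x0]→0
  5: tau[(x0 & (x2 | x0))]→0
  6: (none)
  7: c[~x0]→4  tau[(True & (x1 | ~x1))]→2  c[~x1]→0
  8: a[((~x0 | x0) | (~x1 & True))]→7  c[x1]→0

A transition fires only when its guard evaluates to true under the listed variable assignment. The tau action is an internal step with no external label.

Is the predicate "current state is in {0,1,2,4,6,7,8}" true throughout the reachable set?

Inv-set: {0,1,2,4,6,7,8}
Reach set: {0,1,2,4,7,8}
  0: safe
  1: safe
  2: safe
  4: safe
  7: safe
  8: safe

Answer: INVARIANT HOLDS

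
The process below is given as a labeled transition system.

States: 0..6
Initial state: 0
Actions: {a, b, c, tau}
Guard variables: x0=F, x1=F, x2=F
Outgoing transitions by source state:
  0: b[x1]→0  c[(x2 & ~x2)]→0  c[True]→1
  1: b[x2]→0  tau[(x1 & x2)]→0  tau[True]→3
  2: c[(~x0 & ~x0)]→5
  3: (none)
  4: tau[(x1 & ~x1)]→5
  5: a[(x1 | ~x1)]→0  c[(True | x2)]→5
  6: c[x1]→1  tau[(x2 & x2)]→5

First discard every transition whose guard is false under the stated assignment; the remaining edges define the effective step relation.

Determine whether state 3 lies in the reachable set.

Answer: REACHABLE

Working:
After dropping false guards: 5 live edges.
depth 0: {0}
depth 1: {1}  cumulative {0,1}
depth 2: {3}  cumulative {0,1,3}
Reachable = {0,1,3}
trace reaching 3: c·tau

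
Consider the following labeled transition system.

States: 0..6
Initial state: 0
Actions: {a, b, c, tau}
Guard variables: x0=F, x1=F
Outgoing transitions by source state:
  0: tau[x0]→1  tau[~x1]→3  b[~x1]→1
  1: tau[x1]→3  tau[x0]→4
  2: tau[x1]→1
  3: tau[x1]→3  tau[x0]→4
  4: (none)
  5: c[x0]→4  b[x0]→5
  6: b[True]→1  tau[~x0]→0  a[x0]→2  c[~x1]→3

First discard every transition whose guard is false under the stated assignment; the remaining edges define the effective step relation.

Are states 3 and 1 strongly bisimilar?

Answer: BISIMILAR

Working:
Refine partition for ~:
  P[0] = {{0,1,2,3,4,5,6}}
  P[1] = {{0},{1,2,3,4,5},{6}}
Fixed point at round 2; 3 class(es).
[3]={1,2,3,4,5}  [1]={1,2,3,4,5}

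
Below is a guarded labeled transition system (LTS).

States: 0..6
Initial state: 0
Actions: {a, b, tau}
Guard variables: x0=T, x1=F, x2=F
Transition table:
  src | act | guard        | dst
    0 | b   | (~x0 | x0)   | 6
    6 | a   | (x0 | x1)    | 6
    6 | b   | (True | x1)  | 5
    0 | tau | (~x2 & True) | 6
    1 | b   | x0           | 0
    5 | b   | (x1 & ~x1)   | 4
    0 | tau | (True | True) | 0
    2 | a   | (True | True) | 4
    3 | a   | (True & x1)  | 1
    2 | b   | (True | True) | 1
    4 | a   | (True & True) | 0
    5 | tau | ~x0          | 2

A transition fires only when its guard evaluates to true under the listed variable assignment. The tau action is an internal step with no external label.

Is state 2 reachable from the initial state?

Answer: UNREACHABLE

Working:
9 transition(s) survive guard evaluation.
depth 0: {0}
depth 1: {6}  total {0,6}
depth 2: {5}  total {0,5,6}
Reach set: {0,5,6}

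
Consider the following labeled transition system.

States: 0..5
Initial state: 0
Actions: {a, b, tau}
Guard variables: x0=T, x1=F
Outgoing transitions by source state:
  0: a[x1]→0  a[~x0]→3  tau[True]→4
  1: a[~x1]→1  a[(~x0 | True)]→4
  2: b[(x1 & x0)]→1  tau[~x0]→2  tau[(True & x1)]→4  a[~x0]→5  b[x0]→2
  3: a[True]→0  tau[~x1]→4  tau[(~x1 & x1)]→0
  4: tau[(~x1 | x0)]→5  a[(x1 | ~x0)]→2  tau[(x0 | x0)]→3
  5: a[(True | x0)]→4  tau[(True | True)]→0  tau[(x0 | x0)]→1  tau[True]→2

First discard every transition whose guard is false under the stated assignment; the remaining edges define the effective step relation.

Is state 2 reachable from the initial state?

12 transition(s) survive guard evaluation.
L0 = {0}
L1 = {4}  total {0,4}
L2 = {3,5}  total {0,3,4,5}
L3 = {1,2}  total {0,1,2,3,4,5}
Reach set: {0,1,2,3,4,5}
witness 2: tau·tau·tau

Answer: REACHABLE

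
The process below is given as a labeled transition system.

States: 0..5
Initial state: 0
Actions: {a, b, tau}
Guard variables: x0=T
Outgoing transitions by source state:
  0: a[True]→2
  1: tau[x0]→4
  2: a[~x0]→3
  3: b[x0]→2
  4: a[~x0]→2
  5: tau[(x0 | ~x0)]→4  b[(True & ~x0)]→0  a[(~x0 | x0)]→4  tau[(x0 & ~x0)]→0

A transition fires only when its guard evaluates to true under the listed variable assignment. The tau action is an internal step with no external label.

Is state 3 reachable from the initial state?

5 transition(s) survive guard evaluation.
L0 = {0}
L1 = {2}  now seen {0,2}
Reachable = {0,2}

Answer: UNREACHABLE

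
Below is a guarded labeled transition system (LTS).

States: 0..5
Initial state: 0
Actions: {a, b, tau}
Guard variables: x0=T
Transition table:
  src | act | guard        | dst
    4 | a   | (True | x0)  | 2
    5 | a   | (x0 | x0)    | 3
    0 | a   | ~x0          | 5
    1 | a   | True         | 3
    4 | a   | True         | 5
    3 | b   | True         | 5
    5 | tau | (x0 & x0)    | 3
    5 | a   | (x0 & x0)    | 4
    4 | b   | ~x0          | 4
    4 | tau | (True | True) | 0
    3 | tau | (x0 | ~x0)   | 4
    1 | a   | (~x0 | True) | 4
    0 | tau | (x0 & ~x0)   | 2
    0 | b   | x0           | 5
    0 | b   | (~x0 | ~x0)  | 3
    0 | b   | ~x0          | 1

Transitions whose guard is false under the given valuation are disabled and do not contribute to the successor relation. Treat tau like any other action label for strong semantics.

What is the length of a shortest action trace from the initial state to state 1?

Breadth-first toward 1:
  L0 = {0}
  L1 = {5}
  L2 = {3,4}
  L3 = {2}
1 never appears.

Answer: UNREACHABLE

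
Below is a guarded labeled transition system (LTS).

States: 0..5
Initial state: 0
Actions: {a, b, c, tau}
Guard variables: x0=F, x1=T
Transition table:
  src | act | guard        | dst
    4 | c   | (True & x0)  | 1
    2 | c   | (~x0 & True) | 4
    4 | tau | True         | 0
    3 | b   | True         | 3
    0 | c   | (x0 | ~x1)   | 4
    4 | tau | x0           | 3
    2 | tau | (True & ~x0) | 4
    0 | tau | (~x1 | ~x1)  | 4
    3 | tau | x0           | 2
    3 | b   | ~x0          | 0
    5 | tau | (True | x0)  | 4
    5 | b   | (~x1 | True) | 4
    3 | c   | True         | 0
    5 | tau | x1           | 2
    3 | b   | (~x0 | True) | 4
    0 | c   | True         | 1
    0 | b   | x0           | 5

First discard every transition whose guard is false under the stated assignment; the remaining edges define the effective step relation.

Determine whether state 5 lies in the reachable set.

Answer: UNREACHABLE

Analysis:
After dropping false guards: 11 live edges.
depth 0: {0}
depth 1: {1}  total {0,1}
Reach set: {0,1}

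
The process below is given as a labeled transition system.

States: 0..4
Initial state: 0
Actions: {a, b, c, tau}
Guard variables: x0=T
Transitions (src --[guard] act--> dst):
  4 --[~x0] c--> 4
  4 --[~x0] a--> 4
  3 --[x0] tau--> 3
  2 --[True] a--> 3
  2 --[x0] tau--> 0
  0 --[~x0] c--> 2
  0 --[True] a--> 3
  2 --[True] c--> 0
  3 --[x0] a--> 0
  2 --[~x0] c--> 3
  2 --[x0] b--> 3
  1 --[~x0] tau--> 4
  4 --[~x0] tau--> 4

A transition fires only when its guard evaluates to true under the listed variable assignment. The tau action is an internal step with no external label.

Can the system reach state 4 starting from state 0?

Answer: UNREACHABLE

Working:
After dropping false guards: 7 live edges.
L0 = {0}
L1 = {3}  total {0,3}
R = {0,3}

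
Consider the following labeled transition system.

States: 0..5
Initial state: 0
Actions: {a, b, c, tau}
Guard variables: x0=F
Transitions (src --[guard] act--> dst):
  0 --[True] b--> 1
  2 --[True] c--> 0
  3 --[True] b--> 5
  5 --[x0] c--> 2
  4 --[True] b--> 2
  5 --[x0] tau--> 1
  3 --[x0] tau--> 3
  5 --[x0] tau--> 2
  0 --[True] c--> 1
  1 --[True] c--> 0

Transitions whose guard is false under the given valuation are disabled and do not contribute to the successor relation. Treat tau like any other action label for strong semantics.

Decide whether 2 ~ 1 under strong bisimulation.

Bisimulation quotient by refinement:
  P[0] = {{0,1,2,3,4,5}}
  P[1] = {{0},{1,2},{3,4},{5}}
  P[2] = {{0},{1,2},{3},{4},{5}}
5 equivalence class(es) (converged in 3)
[2]={1,2}  [1]={1,2}

Answer: BISIMILAR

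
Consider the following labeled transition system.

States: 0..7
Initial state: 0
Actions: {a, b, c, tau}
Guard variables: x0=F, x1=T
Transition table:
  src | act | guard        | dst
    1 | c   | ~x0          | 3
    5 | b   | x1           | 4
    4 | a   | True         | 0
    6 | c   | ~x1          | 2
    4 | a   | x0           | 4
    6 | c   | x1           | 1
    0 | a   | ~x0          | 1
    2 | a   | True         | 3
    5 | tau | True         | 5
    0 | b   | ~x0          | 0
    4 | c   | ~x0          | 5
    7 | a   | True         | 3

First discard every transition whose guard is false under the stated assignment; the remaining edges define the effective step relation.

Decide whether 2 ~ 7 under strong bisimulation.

Compute ~ classes (split until stable):
  round 0: {{0,1,2,3,4,5,6,7}}
  round 1: {{0},{1,6},{2,7},{3},{4},{5}}
  round 2: {{0},{1},{2,7},{3},{4},{5},{6}}
Fixed point at round 3; 7 class(es).
[2]={2,7}  [7]={2,7}

Answer: BISIMILAR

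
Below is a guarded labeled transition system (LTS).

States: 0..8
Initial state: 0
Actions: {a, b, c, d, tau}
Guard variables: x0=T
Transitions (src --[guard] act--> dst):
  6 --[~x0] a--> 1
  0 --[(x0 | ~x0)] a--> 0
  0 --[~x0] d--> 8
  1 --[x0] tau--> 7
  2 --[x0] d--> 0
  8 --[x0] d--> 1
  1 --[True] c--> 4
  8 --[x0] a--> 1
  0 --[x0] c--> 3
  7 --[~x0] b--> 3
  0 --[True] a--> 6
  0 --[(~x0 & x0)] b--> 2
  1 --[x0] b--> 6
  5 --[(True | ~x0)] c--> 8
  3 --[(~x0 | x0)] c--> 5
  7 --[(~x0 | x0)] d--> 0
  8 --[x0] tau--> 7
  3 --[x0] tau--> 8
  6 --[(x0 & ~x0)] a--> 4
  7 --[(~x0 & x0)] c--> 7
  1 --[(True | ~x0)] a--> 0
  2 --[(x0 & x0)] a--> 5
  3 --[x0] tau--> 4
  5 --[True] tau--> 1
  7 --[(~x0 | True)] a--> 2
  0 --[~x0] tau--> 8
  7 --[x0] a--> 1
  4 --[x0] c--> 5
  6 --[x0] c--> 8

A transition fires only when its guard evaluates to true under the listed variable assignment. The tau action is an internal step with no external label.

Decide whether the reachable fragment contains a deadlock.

R = {0,1,2,3,4,5,6,7,8}
  0: a→0  a→6  c→3  [3 exit(s)]
  1: a→0  b→6  c→4  tau→7  [4 exit(s)]
  2: a→5  d→0  [2 exit(s)]
  3: c→5  tau→4  tau→8  [3 exit(s)]
  4: c→5  [1 exit(s)]
  5: c→8  tau→1  [2 exit(s)]
  6: c→8  [1 exit(s)]
  7: a→1  a→2  d→0  [3 exit(s)]
  8: a→1  d→1  tau→7  [3 exit(s)]

Answer: DEADLOCK-FREE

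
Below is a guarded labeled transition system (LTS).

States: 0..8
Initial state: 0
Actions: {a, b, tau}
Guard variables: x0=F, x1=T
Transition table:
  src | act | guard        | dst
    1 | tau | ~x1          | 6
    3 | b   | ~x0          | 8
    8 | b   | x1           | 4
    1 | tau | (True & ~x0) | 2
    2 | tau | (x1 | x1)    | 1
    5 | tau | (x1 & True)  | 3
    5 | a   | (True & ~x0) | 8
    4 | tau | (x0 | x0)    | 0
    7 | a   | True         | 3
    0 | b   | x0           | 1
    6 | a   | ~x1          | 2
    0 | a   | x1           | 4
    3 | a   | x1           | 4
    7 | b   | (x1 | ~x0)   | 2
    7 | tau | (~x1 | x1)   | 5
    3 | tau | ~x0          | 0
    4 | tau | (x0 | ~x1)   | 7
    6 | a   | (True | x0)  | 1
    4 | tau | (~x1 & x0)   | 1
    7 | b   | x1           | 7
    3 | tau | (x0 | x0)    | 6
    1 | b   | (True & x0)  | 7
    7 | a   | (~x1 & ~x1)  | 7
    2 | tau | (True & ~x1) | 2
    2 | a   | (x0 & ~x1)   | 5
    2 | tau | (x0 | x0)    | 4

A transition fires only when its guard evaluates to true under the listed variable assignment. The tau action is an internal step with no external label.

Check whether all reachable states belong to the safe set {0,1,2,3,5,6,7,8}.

Safe = {0,1,2,3,5,6,7,8}
Reachable = {0,4}
  0: ✓
  4: ✗ unsafe
witness against invariant: a → 4

Answer: INVARIANT VIOLATED at state 4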